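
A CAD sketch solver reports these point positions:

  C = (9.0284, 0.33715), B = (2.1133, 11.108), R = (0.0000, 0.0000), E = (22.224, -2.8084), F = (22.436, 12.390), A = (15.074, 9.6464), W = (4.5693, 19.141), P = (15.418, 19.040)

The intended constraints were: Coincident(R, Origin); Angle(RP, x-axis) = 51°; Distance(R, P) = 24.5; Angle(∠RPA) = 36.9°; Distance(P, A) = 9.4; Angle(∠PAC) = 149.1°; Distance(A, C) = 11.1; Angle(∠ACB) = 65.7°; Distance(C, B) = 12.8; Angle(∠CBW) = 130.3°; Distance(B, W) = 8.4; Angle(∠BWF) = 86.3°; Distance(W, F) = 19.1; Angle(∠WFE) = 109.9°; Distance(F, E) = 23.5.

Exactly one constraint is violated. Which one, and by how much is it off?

Distance(F, E) = 23.5 — off by 8.30.

R = (0.00, 0.00) ✓; RP at 51.00° ✓; |RP| = 24.50 ✓; ∠RPA = 36.90° ✓; |PA| = 9.400 ✓; ∠PAC = 149.1° ✓; |AC| = 11.10 ✓; ∠ACB = 65.70° ✓; |CB| = 12.80 ✓; ∠CBW = 130.3° ✓; |BW| = 8.400 ✓; ∠BWF = 86.30° ✓; |WF| = 19.10 ✓; ∠WFE = 109.9° ✓; |FE| = 15.20 ✗.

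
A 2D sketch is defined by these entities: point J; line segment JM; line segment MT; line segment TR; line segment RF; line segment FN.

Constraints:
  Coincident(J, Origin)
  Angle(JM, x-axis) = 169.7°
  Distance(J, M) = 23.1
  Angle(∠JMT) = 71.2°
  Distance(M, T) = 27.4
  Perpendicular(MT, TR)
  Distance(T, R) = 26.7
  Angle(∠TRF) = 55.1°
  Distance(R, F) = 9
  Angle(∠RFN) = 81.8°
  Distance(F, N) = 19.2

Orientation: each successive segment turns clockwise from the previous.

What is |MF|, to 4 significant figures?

29.41

J is at the origin; JM runs at 169.7° with length 23.1, so M = (-22.73, 4.130). ∠JMT = 71.2° gives MT at 60.90° from the x-axis; with |MT| = 27.4, T = (-9.402, 28.07). The perpendicularity gives TR at right angles to MT, so TR runs at -29.10°; with |TR| = 26.7, R = (13.93, 15.09). ∠TRF = 55.1° gives RF at -154.0° from the x-axis; with |RF| = 9.0, F = (5.838, 11.14). Then |MF| = |F − M| = 29.41.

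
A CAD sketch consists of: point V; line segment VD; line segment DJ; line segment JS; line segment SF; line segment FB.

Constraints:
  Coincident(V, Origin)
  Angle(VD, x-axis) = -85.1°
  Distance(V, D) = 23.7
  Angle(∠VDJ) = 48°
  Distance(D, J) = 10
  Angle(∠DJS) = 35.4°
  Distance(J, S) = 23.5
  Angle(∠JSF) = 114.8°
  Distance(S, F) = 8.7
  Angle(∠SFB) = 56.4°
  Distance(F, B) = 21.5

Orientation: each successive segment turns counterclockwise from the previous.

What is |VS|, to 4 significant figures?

25.33

V is at the origin; VD runs at -85.1° with length 23.7, so D = (2.024, -23.61). ∠VDJ = 48.0° gives DJ at 46.90° from the x-axis; with |DJ| = 10.0, J = (8.857, -16.31). ∠DJS = 35.4° gives JS at -168.5° from the x-axis; with |JS| = 23.5, S = (-14.17, -21.00). Then |VS| = |S − V| = 25.33.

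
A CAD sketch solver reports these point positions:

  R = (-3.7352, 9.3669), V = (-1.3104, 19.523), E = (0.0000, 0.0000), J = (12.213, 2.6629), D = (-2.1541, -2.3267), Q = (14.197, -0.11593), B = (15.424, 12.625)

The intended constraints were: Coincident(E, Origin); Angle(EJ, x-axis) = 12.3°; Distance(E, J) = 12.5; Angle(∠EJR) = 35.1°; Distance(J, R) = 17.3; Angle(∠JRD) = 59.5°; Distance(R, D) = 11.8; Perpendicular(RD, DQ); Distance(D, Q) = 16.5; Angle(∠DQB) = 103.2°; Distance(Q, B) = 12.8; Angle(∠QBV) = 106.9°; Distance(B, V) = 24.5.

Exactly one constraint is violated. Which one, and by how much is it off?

Distance(B, V) = 24.5 — off by 6.40.

E = (0.00, 0.00) ✓; EJ at 12.30° ✓; |EJ| = 12.50 ✓; ∠EJR = 35.10° ✓; |JR| = 17.30 ✓; ∠JRD = 59.50° ✓; |RD| = 11.80 ✓; ∠(RD, DQ) = 90.00° ✓; |DQ| = 16.50 ✓; ∠DQB = 103.2° ✓; |QB| = 12.80 ✓; ∠QBV = 106.9° ✓; |BV| = 18.10 ✗.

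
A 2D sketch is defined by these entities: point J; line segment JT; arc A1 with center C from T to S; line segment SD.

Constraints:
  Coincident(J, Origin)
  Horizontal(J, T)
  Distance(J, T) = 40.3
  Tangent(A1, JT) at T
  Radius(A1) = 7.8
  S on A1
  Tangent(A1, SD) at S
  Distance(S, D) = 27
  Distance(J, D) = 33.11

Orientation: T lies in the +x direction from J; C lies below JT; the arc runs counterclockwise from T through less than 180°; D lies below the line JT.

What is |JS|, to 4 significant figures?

33.86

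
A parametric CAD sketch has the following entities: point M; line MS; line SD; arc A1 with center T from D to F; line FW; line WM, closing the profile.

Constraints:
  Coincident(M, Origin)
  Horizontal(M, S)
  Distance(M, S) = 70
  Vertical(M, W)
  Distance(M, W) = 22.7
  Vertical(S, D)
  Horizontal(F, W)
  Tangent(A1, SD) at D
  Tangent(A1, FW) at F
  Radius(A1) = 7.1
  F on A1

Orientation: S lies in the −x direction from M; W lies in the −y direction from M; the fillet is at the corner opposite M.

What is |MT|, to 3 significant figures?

64.8

M is at the origin; MS is horizontal with |MS| = 70.0 and S on the −x side, so S = (-70.0, 0.00). M and W share the same x with |MW| = 22.7 and W on the −y side, so W = (0.00, -22.7). The virtual corner opposite M is at (-70.0, -22.7). A1 meets SD tangentially, so TD is at right angles to SD and the tangent condition forces TF to be normal to FW, with radius 7.1, so the center T sits 7.1 in from both sides at T = (-62.9, -15.6). Then |MT| = |T − M| = 64.8.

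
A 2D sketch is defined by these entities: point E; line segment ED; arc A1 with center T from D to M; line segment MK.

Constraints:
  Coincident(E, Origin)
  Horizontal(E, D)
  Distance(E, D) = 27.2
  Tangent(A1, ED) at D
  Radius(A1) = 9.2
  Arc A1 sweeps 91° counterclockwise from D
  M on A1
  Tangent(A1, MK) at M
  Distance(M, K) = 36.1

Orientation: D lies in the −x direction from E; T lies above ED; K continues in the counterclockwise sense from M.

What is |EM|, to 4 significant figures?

20.29

Since A1 is tangent to ED there, TD ⟂ ED, so T = D + (0, 9.2) = (-27.20, 9.200). On A1, D sits at bearing -90° from T; a 91° counterclockwise sweep puts M at bearing 1°, so M = T + 9.2·(cos 1°, sin 1°) = (-18.00, 9.361). Then |EM| = |M − E| = 20.29.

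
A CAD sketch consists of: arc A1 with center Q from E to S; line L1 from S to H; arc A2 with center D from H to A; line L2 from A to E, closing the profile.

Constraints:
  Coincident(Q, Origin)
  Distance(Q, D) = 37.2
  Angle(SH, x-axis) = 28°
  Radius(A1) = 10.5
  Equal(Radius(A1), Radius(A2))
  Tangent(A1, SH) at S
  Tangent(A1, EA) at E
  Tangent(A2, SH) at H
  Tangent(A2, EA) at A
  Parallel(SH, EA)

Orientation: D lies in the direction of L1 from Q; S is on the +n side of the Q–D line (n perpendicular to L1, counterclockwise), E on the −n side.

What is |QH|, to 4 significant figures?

38.65

The slot axis is L1's direction at 28.0°, so u = (cos 28.0°, sin 28.0°) = (0.8829, 0.4695) and n = (−sin 28.0°, cos 28.0°) = (-0.4695, 0.8829). Q is at the origin and D lies 37.2 along u from Q, so D = 37.2·u = (32.85, 17.46). Tangency of A1 to both parallel lines with radius 10.5 puts S and E at Q ± 10.5·n: S = (-4.929, 9.271), E = (4.929, -9.271). Equal radii place H and A the same way about D: H = D + 10.5·n = (27.92, 26.74), A = D − 10.5·n = (37.78, 8.193). Then |QH| = |H − Q| = 38.65.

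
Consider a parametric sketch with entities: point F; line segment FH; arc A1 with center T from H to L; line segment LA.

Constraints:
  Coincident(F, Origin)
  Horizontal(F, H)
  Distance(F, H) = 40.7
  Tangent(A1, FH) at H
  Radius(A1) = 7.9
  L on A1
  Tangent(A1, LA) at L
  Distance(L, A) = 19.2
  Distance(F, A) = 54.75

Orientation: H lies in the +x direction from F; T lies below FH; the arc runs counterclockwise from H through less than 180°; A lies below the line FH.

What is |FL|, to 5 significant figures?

37.105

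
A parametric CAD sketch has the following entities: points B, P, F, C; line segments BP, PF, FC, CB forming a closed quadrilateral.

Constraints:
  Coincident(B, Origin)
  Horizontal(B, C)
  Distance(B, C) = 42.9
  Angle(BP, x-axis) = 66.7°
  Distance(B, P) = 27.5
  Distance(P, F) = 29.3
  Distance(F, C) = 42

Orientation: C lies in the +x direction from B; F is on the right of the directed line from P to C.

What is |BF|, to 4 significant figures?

2.507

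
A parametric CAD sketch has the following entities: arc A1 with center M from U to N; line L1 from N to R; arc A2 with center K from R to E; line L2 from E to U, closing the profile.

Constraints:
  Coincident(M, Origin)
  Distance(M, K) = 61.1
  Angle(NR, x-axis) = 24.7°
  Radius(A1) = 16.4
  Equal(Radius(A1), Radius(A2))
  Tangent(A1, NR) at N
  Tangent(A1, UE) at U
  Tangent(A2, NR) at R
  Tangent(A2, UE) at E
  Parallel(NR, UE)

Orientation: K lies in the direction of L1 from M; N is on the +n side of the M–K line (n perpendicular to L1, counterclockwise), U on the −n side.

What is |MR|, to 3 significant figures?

63.3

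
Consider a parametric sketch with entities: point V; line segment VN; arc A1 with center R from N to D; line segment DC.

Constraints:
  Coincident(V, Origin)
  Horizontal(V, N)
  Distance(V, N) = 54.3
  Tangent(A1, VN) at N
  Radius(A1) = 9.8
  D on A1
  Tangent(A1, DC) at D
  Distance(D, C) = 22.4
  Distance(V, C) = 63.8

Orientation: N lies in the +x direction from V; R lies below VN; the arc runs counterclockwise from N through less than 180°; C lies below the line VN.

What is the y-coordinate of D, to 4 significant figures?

-13.55

Checks: V = (0.00, 0.00) ✓; |VN| = 54.30 ✓; |RD| = 9.800 ✓; ∠(RD, DC) = 90.00° ✓; |DC| = 22.40 ✓; |VC| = 63.80 ✓.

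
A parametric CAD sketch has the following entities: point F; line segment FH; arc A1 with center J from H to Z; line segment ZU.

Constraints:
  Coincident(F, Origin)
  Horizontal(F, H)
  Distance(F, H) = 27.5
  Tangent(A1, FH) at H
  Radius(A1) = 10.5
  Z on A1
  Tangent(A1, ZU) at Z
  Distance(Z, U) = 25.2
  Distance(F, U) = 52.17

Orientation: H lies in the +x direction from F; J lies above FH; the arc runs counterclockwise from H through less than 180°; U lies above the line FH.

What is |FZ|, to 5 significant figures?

39.416

Checks: |JZ| = 10.50 ✓; ∠(JZ, ZU) = 90.00° ✓; |ZU| = 25.20 ✓; |FU| = 52.17 ✓.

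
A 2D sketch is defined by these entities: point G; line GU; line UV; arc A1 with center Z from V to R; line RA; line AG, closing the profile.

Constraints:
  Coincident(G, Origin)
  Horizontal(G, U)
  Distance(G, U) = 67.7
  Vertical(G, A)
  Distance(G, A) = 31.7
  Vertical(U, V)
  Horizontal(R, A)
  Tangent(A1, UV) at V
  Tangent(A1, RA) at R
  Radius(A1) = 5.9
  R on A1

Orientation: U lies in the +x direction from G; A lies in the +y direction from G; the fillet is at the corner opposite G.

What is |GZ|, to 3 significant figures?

67.0

G is at the origin; G and U share the same y with |GU| = 67.7 and U on the +x side, so U = (67.7, 0.00). G and A share the same x with |GA| = 31.7 and A on the +y side, so A = (0.00, 31.7). The virtual corner opposite G is at (67.7, 31.7). Tangency of A1 to UV means the radius ZV is perpendicular to UV and A1 meets RA tangentially, so ZR is at right angles to RA, with radius 5.9, so the center Z sits 5.9 in from both sides at Z = (61.8, 25.8). Then |GZ| = |Z − G| = 67.0.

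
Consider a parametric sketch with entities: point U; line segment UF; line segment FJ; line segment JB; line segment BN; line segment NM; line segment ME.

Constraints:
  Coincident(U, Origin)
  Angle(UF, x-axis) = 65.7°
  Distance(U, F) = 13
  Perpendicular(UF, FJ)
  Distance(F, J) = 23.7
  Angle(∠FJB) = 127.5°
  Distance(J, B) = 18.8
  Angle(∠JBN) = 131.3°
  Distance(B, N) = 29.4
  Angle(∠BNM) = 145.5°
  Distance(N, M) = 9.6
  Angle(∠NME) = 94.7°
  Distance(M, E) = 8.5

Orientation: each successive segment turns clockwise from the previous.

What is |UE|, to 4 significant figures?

35.74

U is at the origin; UF runs at 65.7° with length 13.0, so F = (5.350, 11.85). The perpendicularity gives FJ at right angles to UF, so FJ runs at -24.30°; with |FJ| = 23.7, J = (26.95, 2.095). ∠FJB = 127.5° gives JB at -76.80° from the x-axis; with |JB| = 18.8, B = (31.24, -16.21). ∠JBN = 131.3° gives BN at -125.5° from the x-axis; with |BN| = 29.4, N = (14.17, -40.14). ∠BNM = 145.5° gives NM at -160.0° from the x-axis; with |NM| = 9.6, M = (5.149, -43.43). ∠NME = 94.7° gives ME at 114.7° from the x-axis; with |ME| = 8.5, E = (1.597, -35.70). Then |UE| = |E − U| = 35.74.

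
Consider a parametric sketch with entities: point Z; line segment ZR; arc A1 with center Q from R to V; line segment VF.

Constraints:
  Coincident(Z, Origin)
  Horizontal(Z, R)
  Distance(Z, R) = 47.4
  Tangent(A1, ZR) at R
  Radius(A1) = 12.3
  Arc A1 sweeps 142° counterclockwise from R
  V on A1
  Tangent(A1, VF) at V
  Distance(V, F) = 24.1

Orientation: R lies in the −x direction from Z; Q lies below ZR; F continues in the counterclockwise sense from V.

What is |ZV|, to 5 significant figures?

59.209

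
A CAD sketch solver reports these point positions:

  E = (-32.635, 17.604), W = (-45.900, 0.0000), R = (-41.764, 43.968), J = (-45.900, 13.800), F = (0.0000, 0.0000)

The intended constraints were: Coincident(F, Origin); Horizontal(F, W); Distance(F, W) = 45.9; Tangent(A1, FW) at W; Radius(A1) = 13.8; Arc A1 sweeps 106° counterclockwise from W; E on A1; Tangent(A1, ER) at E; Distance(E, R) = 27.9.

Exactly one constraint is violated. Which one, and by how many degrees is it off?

Tangent(A1, ER) at E — off by 3.10°.

F = (0.00, 0.00) ✓; F.y = 0.00, W.y = 0.00 ✓; |FW| = 45.90 ✓; ∠(JW, WF) = 90.00° ✓; |JW| = 13.80 ✓; bearing(J→E) − bearing(J→W) = 106.0° ✓; |JE| = 13.80 ✓; ∠(JE, ER) = 86.90° ✗; |ER| = 27.90 ✓.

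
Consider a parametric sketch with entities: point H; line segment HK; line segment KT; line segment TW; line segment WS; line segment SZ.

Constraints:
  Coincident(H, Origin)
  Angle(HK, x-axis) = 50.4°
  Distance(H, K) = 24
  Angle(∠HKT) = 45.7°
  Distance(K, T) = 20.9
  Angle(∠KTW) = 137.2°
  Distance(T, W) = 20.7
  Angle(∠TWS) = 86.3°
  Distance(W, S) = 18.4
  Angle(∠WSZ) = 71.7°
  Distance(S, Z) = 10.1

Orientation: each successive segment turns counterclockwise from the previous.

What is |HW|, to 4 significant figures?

19.58

∠HKT = 45.7° gives KT at -175.3° from the x-axis; with |KT| = 20.9, T = (-5.532, 16.78). ∠KTW = 137.2° gives TW at -132.5° from the x-axis; with |TW| = 20.7, W = (-19.52, 1.518). Then |HW| = |W − H| = 19.58.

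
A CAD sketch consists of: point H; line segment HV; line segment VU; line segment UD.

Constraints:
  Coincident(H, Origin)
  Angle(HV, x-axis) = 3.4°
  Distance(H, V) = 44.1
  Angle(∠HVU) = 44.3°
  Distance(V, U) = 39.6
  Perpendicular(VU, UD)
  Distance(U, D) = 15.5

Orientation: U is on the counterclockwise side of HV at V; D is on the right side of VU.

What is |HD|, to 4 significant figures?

46.99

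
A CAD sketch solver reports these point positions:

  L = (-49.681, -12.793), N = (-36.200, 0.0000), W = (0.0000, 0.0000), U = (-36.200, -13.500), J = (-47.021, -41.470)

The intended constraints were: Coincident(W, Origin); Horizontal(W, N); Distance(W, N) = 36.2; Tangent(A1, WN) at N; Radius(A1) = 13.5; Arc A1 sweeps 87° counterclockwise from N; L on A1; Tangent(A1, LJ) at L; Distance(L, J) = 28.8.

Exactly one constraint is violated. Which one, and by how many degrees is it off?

Tangent(A1, LJ) at L — off by 8.30°.

W = (0.00, 0.00) ✓; W.y = 0.00, N.y = 0.00 ✓; |WN| = 36.20 ✓; ∠(UN, NW) = 90.00° ✓; |UN| = 13.50 ✓; bearing(U→L) − bearing(U→N) = 87.00° ✓; |UL| = 13.50 ✓; ∠(UL, LJ) = 81.70° ✗; |LJ| = 28.80 ✓.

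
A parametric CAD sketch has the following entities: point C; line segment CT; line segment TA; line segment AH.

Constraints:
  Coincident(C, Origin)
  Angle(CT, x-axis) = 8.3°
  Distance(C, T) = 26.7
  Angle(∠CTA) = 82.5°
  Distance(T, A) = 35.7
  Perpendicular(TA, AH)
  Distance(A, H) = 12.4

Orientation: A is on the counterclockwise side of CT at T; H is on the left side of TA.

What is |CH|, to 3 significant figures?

35.2

C is at the origin; CT runs at 8.3° with length 26.7, so T = 26.7·(cos 8.3°, sin 8.3°) = (26.4, 3.85). ∠CTA = 82.5°, so TA runs at 8.3° + (180° − 82.5°) = 106° from the x-axis; with |TA| = 35.7, A = T + 35.7·(cos 106°, sin 106°) = (16.7, 38.2). The perpendicularity gives AH at right angles to TA; with |AH| = 12.4 on the left of TA, H = A + 12.4·(-0.962, -0.272) = (4.77, 34.8). Then |CH| = |H − C| = 35.2.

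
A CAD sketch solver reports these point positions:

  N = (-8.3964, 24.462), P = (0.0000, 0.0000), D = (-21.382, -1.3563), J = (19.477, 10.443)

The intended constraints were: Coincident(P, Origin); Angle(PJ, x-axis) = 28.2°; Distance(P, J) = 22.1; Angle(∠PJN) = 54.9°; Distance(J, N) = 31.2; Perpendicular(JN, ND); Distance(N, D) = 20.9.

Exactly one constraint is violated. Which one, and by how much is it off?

Distance(N, D) = 20.9 — off by 8.00.

P = (0.00, 0.00) ✓; PJ at 28.20° ✓; |PJ| = 22.10 ✓; ∠PJN = 54.90° ✓; |JN| = 31.20 ✓; ∠(JN, ND) = 90.00° ✓; |ND| = 28.90 ✗.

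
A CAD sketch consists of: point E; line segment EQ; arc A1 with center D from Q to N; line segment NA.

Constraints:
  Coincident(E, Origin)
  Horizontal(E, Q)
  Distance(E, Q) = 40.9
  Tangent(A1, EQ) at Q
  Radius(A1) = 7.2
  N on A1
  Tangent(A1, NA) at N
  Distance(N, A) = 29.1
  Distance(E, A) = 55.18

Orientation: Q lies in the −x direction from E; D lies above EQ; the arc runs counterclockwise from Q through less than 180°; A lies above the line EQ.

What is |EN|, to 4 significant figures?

35.05

Checks: ∠(DQ, QE) = 90.00° ✓; |DQ| = 7.200 ✓; |DN| = 7.200 ✓; ∠(DN, NA) = 90.00° ✓; |NA| = 29.10 ✓; |EA| = 55.18 ✓.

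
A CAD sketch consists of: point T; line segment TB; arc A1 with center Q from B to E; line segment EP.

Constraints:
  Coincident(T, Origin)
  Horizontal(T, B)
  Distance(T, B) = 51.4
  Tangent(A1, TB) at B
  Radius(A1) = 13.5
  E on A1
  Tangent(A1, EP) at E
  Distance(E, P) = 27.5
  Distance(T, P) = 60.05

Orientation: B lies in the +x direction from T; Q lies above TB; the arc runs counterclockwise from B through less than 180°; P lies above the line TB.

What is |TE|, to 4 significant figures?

65.29

T is at the origin; TB is horizontal with |TB| = 51.4 and B on the +x side, so B = (51.40, 0.000). Since A1 is tangent to TB there, QB ⟂ TB, so Q = B + (0, 13.5) = (51.40, 13.50). Since QE ⟂ EP (tangency), |QP| = √(13.5² + 27.5²) = 30.63 regardless of where E sits on A1. So P lies on both circle(T, 60.05) and circle(Q, 30.63); the above-TB intersection is P = (42.20, 42.72). E is the foot of the tangent from P: E = (61.17, 22.81).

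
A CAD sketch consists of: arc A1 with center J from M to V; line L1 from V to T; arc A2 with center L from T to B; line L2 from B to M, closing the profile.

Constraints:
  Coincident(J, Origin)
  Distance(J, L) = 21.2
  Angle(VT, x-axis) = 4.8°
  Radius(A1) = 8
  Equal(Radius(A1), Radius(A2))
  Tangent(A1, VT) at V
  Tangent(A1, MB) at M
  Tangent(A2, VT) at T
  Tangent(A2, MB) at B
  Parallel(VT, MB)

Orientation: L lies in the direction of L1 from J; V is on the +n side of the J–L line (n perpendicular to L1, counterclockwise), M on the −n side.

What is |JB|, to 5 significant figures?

22.659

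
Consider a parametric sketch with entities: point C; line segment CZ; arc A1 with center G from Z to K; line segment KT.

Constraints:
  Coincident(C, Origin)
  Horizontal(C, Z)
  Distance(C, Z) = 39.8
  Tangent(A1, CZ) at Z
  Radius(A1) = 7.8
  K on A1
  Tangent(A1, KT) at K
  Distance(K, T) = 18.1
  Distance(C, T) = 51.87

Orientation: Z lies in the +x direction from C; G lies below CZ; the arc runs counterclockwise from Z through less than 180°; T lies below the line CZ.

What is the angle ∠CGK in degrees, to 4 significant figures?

47.58°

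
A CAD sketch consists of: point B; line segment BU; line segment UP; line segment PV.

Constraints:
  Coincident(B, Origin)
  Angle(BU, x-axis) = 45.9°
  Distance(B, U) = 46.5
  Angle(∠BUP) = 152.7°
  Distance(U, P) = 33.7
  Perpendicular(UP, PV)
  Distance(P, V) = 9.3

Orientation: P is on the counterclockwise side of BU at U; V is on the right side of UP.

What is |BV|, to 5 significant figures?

81.032

B is at the origin; BU runs at 45.9° with length 46.5, so U = 46.5·(cos 45.9°, sin 45.9°) = (32.360, 33.393). ∠BUP = 152.7°, so UP runs at 45.9° + (180° − 152.7°) = 73.200° from the x-axis; with |UP| = 33.7, P = U + 33.7·(cos 73.200°, sin 73.200°) = (42.100, 65.655). UP ⟂ PV; with |PV| = 9.3 on the right of UP, V = P + 9.3·(0.95732, -0.28903) = (51.003, 62.967). Then |BV| = |V − B| = 81.032.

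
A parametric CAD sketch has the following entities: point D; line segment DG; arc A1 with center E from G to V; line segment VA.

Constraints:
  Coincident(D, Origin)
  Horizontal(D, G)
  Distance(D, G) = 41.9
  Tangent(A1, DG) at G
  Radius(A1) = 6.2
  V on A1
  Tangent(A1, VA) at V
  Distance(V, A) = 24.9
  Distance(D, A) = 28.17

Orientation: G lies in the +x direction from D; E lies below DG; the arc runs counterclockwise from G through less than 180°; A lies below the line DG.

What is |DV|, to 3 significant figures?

37.5

Checks: ∠(EG, GD) = 90.00° ✓; |EG| = 6.200 ✓; |EV| = 6.200 ✓; ∠(EV, VA) = 90.00° ✓; |VA| = 24.90 ✓; |DA| = 28.17 ✓.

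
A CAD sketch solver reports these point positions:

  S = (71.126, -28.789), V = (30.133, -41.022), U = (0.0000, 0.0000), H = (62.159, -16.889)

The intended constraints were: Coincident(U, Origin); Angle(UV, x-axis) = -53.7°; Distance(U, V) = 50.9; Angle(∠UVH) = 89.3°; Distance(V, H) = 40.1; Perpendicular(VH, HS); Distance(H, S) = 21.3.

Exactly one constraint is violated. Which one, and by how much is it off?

Distance(H, S) = 21.3 — off by 6.40.

U = (0.00, 0.00) ✓; UV at -53.70° ✓; |UV| = 50.90 ✓; ∠UVH = 89.30° ✓; |VH| = 40.10 ✓; ∠(VH, HS) = 90.00° ✓; |HS| = 14.90 ✗.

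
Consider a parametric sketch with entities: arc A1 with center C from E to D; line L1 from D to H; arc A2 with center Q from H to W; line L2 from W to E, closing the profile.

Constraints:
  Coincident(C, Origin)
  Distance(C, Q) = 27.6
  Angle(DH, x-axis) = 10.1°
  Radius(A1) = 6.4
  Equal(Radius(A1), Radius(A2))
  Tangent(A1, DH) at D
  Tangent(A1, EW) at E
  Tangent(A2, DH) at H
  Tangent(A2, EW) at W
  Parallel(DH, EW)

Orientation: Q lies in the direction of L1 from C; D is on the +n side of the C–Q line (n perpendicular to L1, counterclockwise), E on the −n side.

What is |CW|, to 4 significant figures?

28.33

Tangency of A1 to both parallel lines with radius 6.4 puts D and E at C ± 6.4·n: D = (-1.122, 6.301), E = (1.122, -6.301). Equal radii place H and W the same way about Q: H = Q + 6.4·n = (26.05, 11.14), W = Q − 6.4·n = (28.29, -1.461). Then |CW| = |W − C| = 28.33.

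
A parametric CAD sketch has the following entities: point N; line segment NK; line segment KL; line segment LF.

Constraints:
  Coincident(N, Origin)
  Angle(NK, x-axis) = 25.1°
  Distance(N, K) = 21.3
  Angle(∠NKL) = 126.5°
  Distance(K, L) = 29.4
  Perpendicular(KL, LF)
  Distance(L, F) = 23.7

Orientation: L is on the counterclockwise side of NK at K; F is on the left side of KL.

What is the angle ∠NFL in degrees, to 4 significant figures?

81.11°

N is at the origin; NK runs at 25.1° with length 21.3, so K = 21.3·(cos 25.1°, sin 25.1°) = (19.29, 9.035). ∠NKL = 126.5°, so KL runs at 25.1° + (180° − 126.5°) = 78.60° from the x-axis; with |KL| = 29.4, L = K + 29.4·(cos 78.60°, sin 78.60°) = (25.10, 37.86). KL is perpendicular to LF; with |LF| = 23.7 on the left of KL, F = L + 23.7·(-0.9803, 0.1977) = (1.867, 42.54). Then cos ∠NFL = FN·FL / (|FN||FL|), giving 81.11°.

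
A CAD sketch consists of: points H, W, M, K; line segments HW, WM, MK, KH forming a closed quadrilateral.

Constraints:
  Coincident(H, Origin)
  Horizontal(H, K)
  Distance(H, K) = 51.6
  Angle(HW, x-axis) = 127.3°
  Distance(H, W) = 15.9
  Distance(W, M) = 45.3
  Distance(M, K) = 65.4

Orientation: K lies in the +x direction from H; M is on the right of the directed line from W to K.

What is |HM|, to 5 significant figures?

32.846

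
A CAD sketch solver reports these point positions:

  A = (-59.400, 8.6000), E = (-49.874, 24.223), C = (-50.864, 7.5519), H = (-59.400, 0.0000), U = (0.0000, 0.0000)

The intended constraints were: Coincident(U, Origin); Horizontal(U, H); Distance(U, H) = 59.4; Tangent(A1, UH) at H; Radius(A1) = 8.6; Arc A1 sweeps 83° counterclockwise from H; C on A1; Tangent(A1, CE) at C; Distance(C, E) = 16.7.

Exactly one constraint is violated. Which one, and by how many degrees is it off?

Tangent(A1, CE) at C — off by 3.60°.

U = (0.00, 0.00) ✓; U.y = 0.00, H.y = 0.00 ✓; |UH| = 59.40 ✓; ∠(AH, HU) = 90.00° ✓; |AH| = 8.600 ✓; bearing(A→C) − bearing(A→H) = 83.00° ✓; |AC| = 8.600 ✓; ∠(AC, CE) = 86.40° ✗; |CE| = 16.70 ✓.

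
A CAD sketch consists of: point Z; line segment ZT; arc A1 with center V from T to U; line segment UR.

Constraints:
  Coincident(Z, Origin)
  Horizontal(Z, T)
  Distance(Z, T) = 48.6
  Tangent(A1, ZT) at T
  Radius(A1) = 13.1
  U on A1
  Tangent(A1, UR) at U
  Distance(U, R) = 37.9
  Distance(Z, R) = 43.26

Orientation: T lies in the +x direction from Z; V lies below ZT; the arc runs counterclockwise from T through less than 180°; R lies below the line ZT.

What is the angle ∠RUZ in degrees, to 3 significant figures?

69.7°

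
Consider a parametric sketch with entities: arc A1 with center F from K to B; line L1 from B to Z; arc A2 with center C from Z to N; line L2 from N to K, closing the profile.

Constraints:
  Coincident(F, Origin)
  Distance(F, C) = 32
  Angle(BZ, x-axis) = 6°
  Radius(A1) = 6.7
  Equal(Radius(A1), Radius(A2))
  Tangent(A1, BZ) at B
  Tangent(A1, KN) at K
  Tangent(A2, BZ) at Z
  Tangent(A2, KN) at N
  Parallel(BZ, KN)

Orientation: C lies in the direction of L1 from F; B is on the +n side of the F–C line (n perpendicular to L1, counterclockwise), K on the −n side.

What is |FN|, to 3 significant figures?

32.7

Tangency of A1 to both parallel lines with radius 6.7 puts B and K at F ± 6.7·n: B = (-0.700, 6.66), K = (0.700, -6.66). Equal radii place Z and N the same way about C: Z = C + 6.7·n = (31.1, 10.0), N = C − 6.7·n = (32.5, -3.32). Then |FN| = |N − F| = 32.7.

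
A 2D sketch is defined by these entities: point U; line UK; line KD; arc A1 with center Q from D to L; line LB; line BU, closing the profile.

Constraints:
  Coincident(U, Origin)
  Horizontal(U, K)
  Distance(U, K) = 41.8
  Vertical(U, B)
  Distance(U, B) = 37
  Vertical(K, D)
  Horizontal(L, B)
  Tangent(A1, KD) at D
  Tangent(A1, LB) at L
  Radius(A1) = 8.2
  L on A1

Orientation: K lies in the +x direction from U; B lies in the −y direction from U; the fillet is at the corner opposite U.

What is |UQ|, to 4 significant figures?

44.25

U is at the origin; UK is horizontal with |UK| = 41.8 and K on the +x side, so K = (41.80, 0.000). U and B share the same x with |UB| = 37.0 and B on the −y side, so B = (0.000, -37.00). The virtual corner opposite U is at (41.80, -37.00). A1 meets KD tangentially, so QD is at right angles to KD and since A1 is tangent to LB there, QL ⟂ LB, with radius 8.2, so the center Q sits 8.2 in from both sides at Q = (33.60, -28.80). Then |UQ| = |Q − U| = 44.25.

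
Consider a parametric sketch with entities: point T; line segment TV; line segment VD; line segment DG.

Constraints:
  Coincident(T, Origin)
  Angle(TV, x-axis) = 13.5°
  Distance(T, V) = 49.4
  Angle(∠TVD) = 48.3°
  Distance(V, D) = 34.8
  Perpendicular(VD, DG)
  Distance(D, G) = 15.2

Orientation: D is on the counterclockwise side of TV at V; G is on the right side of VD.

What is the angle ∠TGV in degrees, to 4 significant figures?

64.27°

T is at the origin; TV runs at 13.5° with length 49.4, so V = 49.4·(cos 13.5°, sin 13.5°) = (48.04, 11.53). ∠TVD = 48.3°, so VD runs at 13.5° + (180° − 48.3°) = 145.2° from the x-axis; with |VD| = 34.8, D = V + 34.8·(cos 145.2°, sin 145.2°) = (19.46, 31.39). VD is perpendicular to DG; with |DG| = 15.2 on the right of VD, G = D + 15.2·(0.5707, 0.8211) = (28.13, 43.87). Then cos ∠TGV = GT·GV / (|GT||GV|), giving 64.27°.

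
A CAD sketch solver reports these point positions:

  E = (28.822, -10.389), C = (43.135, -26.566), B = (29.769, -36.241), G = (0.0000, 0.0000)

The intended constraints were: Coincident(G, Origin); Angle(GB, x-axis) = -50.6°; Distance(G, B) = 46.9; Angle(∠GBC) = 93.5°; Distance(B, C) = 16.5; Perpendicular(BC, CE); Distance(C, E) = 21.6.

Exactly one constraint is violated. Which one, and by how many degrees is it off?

Perpendicular(BC, CE) — off by 5.60°.

G = (0.00, 0.00) ✓; GB at -50.60° ✓; |GB| = 46.90 ✓; ∠GBC = 93.50° ✓; |BC| = 16.50 ✓; ∠(BC, CE) = 95.60° ✗; |CE| = 21.60 ✓.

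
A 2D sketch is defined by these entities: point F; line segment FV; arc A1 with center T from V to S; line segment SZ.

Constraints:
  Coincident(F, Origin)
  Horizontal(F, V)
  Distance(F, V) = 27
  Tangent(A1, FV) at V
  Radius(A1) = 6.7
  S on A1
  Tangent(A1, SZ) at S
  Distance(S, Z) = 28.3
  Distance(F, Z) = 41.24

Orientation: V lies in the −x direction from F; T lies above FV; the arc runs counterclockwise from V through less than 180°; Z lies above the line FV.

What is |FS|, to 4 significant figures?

21.47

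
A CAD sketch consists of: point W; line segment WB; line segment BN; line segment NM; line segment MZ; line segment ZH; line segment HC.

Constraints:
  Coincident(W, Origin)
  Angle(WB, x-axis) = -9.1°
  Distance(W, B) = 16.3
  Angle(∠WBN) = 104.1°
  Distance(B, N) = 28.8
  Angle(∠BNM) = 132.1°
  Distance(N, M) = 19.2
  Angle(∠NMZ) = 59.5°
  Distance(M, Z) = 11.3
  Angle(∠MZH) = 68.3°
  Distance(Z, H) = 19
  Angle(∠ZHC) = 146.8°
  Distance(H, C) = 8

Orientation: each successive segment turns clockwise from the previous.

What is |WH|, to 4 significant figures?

41.96

W is at the origin; WB runs at -9.1° with length 16.3, so B = (16.09, -2.578). ∠WBN = 104.1° gives BN at -85.00° from the x-axis; with |BN| = 28.8, N = (18.60, -31.27). ∠BNM = 132.1° gives NM at -132.9° from the x-axis; with |NM| = 19.2, M = (5.535, -45.33). ∠NMZ = 59.5° gives MZ at 106.6° from the x-axis; with |MZ| = 11.3, Z = (2.307, -34.50). ∠MZH = 68.3° gives ZH at -5.100° from the x-axis; with |ZH| = 19.0, H = (21.23, -36.19). Then |WH| = |H − W| = 41.96.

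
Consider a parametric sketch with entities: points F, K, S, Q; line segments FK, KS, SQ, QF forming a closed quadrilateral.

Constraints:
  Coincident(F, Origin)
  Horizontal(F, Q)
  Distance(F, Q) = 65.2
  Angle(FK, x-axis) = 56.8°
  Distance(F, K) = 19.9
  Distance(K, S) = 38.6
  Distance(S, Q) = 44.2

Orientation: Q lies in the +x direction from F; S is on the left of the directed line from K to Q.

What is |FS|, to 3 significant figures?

57.5

Checks: |KS| = 38.60 ✓; |SQ| = 44.20 ✓.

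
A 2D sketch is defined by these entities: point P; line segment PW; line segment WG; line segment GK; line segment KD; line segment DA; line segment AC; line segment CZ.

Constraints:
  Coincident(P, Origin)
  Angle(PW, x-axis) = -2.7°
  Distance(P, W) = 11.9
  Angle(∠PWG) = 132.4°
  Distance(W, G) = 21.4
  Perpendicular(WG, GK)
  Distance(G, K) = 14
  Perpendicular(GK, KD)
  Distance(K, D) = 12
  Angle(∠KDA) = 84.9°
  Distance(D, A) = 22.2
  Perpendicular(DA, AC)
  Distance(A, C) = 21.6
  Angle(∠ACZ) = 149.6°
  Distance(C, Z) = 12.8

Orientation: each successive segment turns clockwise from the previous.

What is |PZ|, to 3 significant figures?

51.9

P is at the origin; PW runs at -2.7° with length 11.9, so W = (11.9, -0.561). ∠PWG = 132.4° gives WG at -50.3° from the x-axis; with |WG| = 21.4, G = (25.6, -17.0). WG ⟂ GK, so GK runs at -140°; with |GK| = 14.0, K = (14.8, -26.0). The perpendicularity gives KD at right angles to GK, so KD runs at 130°; with |KD| = 12.0, D = (7.12, -16.7). ∠KDA = 84.9° gives DA at 34.6° from the x-axis; with |DA| = 22.2, A = (25.4, -4.13). DA is perpendicular to AC, so AC runs at -55.4°; with |AC| = 21.6, C = (37.7, -21.9). ∠ACZ = 149.6° gives CZ at -85.8° from the x-axis; with |CZ| = 12.8, Z = (38.6, -34.7). Then |PZ| = |Z − P| = 51.9.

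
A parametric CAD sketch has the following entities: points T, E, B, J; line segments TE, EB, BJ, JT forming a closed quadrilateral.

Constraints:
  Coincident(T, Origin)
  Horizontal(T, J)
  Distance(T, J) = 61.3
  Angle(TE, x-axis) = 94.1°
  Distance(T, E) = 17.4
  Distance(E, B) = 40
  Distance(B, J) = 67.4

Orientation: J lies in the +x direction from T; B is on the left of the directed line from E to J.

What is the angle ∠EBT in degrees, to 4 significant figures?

10.07°

Checks: |EB| = 40.00 ✓; |BJ| = 67.40 ✓.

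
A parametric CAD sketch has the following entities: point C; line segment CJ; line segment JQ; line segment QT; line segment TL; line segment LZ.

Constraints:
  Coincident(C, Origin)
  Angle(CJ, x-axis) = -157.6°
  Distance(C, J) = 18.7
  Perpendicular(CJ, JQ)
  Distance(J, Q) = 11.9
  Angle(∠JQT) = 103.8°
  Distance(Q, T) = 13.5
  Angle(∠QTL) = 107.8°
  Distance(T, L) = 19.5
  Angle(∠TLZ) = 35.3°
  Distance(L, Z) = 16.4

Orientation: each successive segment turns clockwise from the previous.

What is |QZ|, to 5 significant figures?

10.785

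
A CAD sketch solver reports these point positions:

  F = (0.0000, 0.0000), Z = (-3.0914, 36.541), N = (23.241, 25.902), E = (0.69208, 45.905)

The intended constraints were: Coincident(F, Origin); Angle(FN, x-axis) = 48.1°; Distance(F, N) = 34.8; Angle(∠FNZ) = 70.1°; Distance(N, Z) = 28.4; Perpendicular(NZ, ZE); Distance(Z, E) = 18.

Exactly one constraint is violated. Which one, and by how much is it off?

Distance(Z, E) = 18 — off by 7.90.

F = (0.00, 0.00) ✓; FN at 48.10° ✓; |FN| = 34.80 ✓; ∠FNZ = 70.10° ✓; |NZ| = 28.40 ✓; ∠(NZ, ZE) = 90.00° ✓; |ZE| = 10.10 ✗.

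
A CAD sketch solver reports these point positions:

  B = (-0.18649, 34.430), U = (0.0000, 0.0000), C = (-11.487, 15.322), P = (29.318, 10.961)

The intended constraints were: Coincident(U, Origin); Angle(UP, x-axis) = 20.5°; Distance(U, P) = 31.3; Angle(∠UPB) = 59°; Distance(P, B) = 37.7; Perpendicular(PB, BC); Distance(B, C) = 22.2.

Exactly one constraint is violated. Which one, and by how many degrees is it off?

Perpendicular(PB, BC) — off by 7.90°.

U = (0.00, 0.00) ✓; UP at 20.50° ✓; |UP| = 31.30 ✓; ∠UPB = 59.00° ✓; |PB| = 37.70 ✓; ∠(PB, BC) = 97.90° ✗; |BC| = 22.20 ✓.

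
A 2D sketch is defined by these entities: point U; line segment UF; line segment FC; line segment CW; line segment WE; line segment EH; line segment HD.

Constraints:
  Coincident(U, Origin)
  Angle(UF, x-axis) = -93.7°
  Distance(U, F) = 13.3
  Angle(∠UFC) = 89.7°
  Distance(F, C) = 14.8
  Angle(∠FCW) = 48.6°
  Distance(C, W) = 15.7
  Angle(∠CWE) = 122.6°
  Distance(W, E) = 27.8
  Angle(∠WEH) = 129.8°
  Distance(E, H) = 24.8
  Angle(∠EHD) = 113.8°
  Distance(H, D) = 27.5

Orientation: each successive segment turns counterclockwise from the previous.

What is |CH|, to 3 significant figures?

52.5

∠CWE = 122.6° gives WE at -175° from the x-axis; with |WE| = 27.8, E = (-23.4, -4.39). ∠WEH = 129.8° gives EH at -124° from the x-axis; with |EH| = 24.8, H = (-37.4, -24.9). Then |CH| = |H − C| = 52.5.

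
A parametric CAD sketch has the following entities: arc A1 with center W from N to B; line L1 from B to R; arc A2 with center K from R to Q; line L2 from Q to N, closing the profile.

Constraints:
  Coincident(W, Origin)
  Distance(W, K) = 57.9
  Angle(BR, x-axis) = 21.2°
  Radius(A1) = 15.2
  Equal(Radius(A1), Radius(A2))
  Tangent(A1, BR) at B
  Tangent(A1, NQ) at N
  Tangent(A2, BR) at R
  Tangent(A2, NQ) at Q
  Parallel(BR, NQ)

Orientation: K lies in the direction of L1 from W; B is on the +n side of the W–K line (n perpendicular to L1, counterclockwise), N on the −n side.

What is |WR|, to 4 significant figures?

59.86

The slot axis is L1's direction at 21.2°, so u = (cos 21.2°, sin 21.2°) = (0.9323, 0.3616) and n = (−sin 21.2°, cos 21.2°) = (-0.3616, 0.9323). W is at the origin and K lies 57.9 along u from W, so K = 57.9·u = (53.98, 20.94). Tangency of A1 to both parallel lines with radius 15.2 puts B and N at W ± 15.2·n: B = (-5.497, 14.17), N = (5.497, -14.17). Equal radii place R and Q the same way about K: R = K + 15.2·n = (48.48, 35.11), Q = K − 15.2·n = (59.48, 6.767). Then |WR| = |R − W| = 59.86.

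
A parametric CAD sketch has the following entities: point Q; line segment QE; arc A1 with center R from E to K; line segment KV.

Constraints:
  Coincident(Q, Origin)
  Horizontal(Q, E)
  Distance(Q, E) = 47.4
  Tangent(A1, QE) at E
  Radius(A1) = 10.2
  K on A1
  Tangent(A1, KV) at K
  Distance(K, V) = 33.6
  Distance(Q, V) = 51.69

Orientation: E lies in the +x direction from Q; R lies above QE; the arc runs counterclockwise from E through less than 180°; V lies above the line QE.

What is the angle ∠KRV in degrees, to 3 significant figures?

73.1°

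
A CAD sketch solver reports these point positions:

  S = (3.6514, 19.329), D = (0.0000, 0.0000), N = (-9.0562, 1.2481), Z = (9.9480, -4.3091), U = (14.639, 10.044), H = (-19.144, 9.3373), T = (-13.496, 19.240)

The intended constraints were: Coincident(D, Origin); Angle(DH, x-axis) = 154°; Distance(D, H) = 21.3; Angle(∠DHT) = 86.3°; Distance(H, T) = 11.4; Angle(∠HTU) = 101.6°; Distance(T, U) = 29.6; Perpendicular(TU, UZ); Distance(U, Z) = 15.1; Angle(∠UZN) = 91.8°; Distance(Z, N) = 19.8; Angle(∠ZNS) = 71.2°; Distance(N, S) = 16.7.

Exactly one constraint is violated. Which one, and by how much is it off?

Distance(N, S) = 16.7 — off by 5.40.

D = (0.00, 0.00) ✓; DH at 154.0° ✓; |DH| = 21.30 ✓; ∠DHT = 86.30° ✓; |HT| = 11.40 ✓; ∠HTU = 101.6° ✓; |TU| = 29.60 ✓; ∠(TU, UZ) = 90.00° ✓; |UZ| = 15.10 ✓; ∠UZN = 91.80° ✓; |ZN| = 19.80 ✓; ∠ZNS = 71.20° ✓; |NS| = 22.10 ✗.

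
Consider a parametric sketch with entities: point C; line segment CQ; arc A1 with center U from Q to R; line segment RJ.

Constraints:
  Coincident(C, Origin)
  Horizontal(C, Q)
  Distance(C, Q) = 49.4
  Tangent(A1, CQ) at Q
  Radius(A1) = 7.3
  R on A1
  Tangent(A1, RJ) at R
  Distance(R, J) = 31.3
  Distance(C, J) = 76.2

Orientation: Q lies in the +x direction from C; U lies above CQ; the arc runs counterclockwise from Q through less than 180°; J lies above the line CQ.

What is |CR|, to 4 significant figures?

56.25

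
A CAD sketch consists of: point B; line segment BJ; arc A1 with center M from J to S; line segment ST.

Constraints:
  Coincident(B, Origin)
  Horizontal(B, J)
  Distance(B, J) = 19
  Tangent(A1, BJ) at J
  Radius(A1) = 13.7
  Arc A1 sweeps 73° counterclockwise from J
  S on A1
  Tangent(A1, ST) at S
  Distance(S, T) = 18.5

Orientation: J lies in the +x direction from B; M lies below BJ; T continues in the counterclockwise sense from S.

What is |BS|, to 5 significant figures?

11.348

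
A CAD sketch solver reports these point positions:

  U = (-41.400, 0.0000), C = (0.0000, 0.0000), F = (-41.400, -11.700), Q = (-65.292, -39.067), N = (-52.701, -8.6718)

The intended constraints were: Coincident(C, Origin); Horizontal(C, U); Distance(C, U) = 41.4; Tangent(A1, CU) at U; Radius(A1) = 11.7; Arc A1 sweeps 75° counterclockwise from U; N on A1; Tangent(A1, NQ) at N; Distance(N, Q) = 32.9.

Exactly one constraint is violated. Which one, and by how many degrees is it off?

Tangent(A1, NQ) at N — off by 7.50°.

C = (0.00, 0.00) ✓; C.y = 0.00, U.y = 0.00 ✓; |CU| = 41.40 ✓; ∠(FU, UC) = 90.00° ✓; |FU| = 11.70 ✓; bearing(F→N) − bearing(F→U) = 75.00° ✓; |FN| = 11.70 ✓; ∠(FN, NQ) = 97.50° ✗; |NQ| = 32.90 ✓.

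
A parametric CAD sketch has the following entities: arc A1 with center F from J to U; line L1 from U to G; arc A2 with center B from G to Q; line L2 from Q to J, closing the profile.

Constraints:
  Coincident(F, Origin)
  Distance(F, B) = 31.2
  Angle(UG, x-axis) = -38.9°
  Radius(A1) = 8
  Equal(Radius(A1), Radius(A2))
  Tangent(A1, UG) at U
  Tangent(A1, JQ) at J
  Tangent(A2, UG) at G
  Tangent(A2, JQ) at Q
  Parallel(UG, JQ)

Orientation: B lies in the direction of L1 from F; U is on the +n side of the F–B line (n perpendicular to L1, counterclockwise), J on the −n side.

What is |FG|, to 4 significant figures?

32.21

The slot axis is L1's direction at -38.9°, so u = (cos -38.9°, sin -38.9°) = (0.7782, -0.6280) and n = (−sin -38.9°, cos -38.9°) = (0.6280, 0.7782). F is at the origin and B lies 31.2 along u from F, so B = 31.2·u = (24.28, -19.59). Tangency of A1 to both parallel lines with radius 8.0 puts U and J at F ± 8.0·n: U = (5.024, 6.226), J = (-5.024, -6.226). Equal radii place G and Q the same way about B: G = B + 8.0·n = (29.30, -13.37), Q = B − 8.0·n = (19.26, -25.82). Then |FG| = |G − F| = 32.21.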